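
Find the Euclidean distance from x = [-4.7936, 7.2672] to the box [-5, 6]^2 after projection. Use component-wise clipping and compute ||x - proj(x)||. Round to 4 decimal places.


Project each component onto [-5, 6].
clip(-4.7936) = -4.7936, clip(7.2672) = 6.0
Projection = [-4.7936, 6.0]
Squared diffs: [0.0, 1.6058]
Distance = sqrt(1.6058) = 1.2672


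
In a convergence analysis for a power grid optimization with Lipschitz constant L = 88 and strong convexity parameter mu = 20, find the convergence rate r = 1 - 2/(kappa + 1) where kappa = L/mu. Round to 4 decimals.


Step 1: Compute the condition number.
kappa = L/mu = 88/20 = 4.4
Step 2: Compute the convergence rate.
r = 1 - 2/(kappa + 1) = 1 - 2*mu/(L + mu) = (L - mu)/(L + mu) = 68/108 = 0.6296


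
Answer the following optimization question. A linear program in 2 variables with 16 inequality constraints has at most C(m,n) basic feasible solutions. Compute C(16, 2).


Each vertex corresponds to some choice of n active constraints out of m, so the number of vertices is at most C(m, n) = m! / (n!(m-n)!).
m = 16, n = 2
Numerator: 16 * 15
Denominator: 2! = 2
C(16, 2) = 120


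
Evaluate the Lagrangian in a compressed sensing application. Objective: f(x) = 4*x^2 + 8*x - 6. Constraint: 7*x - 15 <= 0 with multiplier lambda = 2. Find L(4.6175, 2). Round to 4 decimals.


Step 1: Evaluate f(x).
f(4.6175) = 4*4.6175^2 + 8*4.6175 - 6 = 116.2252
Step 2: Evaluate g(x).
g(4.6175) = 7*4.6175 - 15 = 17.3225
Step 3: Compute Lagrangian.
L = 116.2252 + 2*17.3225 = 150.8702


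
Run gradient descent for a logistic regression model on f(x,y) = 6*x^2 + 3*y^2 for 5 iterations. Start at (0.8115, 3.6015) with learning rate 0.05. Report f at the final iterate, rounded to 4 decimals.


Gradient descent on f(x,y) = 6*x^2 + 3*y^2.
Starting point: (0.8115, 3.6015), alpha = 0.05
Step 1: grad_x = 2*6*0.8115 = 9.738, grad_y = 2*3*3.6015 = 21.609
  x_1 = 0.8115 - 0.05*9.738 = 0.3246
  y_1 = 3.6015 - 0.05*21.609 = 2.5211
Step 2: grad_x = 2*6*0.3246 = 3.8952, grad_y = 2*3*2.5211 = 15.1263
  x_2 = 0.3246 - 0.05*3.8952 = 0.1298
  y_2 = 2.5211 - 0.05*15.1263 = 1.7647
Step 3: grad_x = 2*6*0.1298 = 1.5581, grad_y = 2*3*1.7647 = 10.5884
  x_3 = 0.1298 - 0.05*1.5581 = 0.0519
  y_3 = 1.7647 - 0.05*10.5884 = 1.2353
Step 4: grad_x = 2*6*0.0519 = 0.6232, grad_y = 2*3*1.2353 = 7.4119
  x_4 = 0.0519 - 0.05*0.6232 = 0.0208
  y_4 = 1.2353 - 0.05*7.4119 = 0.8647
Step 5: grad_x = 2*6*0.0208 = 0.2493, grad_y = 2*3*0.8647 = 5.1883
  x_5 = 0.0208 - 0.05*0.2493 = 0.0083
  y_5 = 0.8647 - 0.05*5.1883 = 0.6053
f(0.0083, 0.6053) = 6*0.0083^2 + 3*0.6053^2 = 1.0996


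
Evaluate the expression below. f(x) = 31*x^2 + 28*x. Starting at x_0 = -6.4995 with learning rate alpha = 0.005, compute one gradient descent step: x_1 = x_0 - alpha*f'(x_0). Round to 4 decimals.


We compute the gradient at x_0 and apply the update.
f'(x) = 62*x + 28
f'(-6.4995) = 62*-6.4995 + 28 = -374.969
x_1 = -6.4995 - 0.005*-374.969 = -4.6247


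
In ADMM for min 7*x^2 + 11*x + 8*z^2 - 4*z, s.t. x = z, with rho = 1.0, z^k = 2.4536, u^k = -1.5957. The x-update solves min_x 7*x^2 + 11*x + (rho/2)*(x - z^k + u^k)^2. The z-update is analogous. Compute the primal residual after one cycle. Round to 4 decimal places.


ADMM iteration with rho = 1.0, z^k = 2.4536, u^k = -1.5957
Step 1: x-update.
Minimize 7*x^2 + 11*x + (1.0/2)*(x - 2.4536 - 1.5957)^2
FOC: (2*7 + 1.0)*x = -11 + 1.0*(2.4536 + 1.5957)
x^{k+1} = -0.4634
Step 2: z-update.
Minimize 8*z^2 - 4*z + (1.0/2)*(-0.4634 - z - 1.5957)^2
FOC: (2*8 + 1.0)*z = 4 + 1.0*(-0.4634 - 1.5957)
z^{k+1} = 0.1142
Step 3: u-update.
u^{k+1} = -1.5957 - 0.4634 - 0.1142 = -2.1733
Step 4: Primal residual = |-0.4634 - 0.1142| = 0.5776


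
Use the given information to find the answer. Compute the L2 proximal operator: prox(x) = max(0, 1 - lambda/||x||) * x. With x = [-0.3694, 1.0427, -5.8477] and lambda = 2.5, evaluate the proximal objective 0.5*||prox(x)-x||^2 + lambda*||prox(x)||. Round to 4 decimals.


Step 1: Compute ||x||.
||x|| = 5.9514
Step 2: Compute scaling factor.
scale = max(0, 1 - 2.5/5.9514) = 0.5799
Step 3: prox(x) = [-0.2142, 0.6047, -3.3913]
||prox(x)|| = 3.4514
Step 4: Proximal objective.
0.5*||prox-x||^2 = 3.125
lambda*||prox|| = 8.6285
Total = 11.7535


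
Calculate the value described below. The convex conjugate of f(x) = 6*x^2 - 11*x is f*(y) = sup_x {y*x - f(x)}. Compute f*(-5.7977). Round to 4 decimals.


f*(y) = sup_x {y*x - a*x^2 - b*x} = sup_x {(y-b)*x - a*x^2}
FOC: (y - b) - 2a*x = 0 => x* = (y - b)/(2a)
x* = (-5.7977 + 11)/(2*6) = 0.4335
f*(-5.7977) = (y-b)^2/(4a) = (-5.7977 + 11)^2/(4*6)
= 27.0639/24 = 1.1277


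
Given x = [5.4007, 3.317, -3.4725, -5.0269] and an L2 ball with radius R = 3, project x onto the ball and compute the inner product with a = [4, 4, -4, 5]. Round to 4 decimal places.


Step 1: Compute ||x|| (intermediates to 6 decimals).
||x|| = sqrt(5.4007^2 + 3.317^2 + (-3.4725)^2 + (-5.0269)^2) = 8.803297
Step 2: Project.
Since ||x|| > R, scale = R/||x|| = 3/8.803297 = 0.340781, proj(x) = scale * x
proj(x) = [1.840456, 1.130371, -1.183362, -1.713072]
Step 3: Dot product.
a^T * proj(x) = 4*1.840456 + 4*1.130371 - 4*(-1.183362) + 5*(-1.713072) = 8.0514


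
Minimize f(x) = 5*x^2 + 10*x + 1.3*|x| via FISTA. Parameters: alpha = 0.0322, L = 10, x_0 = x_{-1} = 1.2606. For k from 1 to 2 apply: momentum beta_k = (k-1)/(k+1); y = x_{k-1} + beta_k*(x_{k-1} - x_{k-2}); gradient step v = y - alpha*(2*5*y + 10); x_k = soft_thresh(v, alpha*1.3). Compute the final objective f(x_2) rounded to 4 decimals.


FISTA on f(x) = 5*x^2 + 10*x + 1.3*|x|
L = 10, alpha = 0.0322
Iteration 1: beta = 0.0, y = 1.2606 + 0.0*(1.2606 - 1.2606) = 1.2606
  grad(y) = 22.606, v = y - alpha*grad = 0.5327
  prox(v) = soft_thresh(0.5327, 0.0419) = 0.4908
Iteration 2: beta = 0.3333, y = 0.4908 + 0.3333*(0.4908 - 1.2606) = 0.2342
  grad(y) = 12.3424, v = y - alpha*grad = -0.1632
  prox(v) = soft_thresh(-0.1632, 0.0419) = -0.1213
f(x_2) = 5*(-0.1213)^2 + 10*(-0.1213) + 1.3*|-0.1213| = -0.982


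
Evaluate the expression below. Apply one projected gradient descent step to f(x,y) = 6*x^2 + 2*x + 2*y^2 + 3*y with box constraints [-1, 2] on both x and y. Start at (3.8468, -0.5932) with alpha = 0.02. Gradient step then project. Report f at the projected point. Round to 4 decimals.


Step 1: Compute gradient at (3.8468, -0.5932).
grad_x = 2*6*3.8468 + 2 = 48.1616
grad_y = 2*2*-0.5932 + 3 = 0.6272
Step 2: Gradient step.
x_raw = 3.8468 - 0.02*48.1616 = 2.8836
y_raw = -0.5932 - 0.02*0.6272 = -0.6057
Step 3: Project onto [-1, 2].
x_proj = clip(2.8836) = 2.0
y_proj = clip(-0.6057) = -0.6057
Step 4: Evaluate f.
f(2.0, -0.6057) = 26.9166


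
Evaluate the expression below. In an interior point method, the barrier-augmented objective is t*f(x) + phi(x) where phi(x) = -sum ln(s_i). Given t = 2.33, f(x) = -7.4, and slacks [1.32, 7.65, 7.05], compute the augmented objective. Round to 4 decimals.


Step 1: Compute log-barrier.
ln values: [0.2776, 2.0347, 1.953]
phi = -(0.2776 + 2.0347 + 1.953) = -4.2654
Step 2: Compute augmented objective.
t*f(x) = 2.33*-7.4 = -17.242
Total = -17.242 - 4.2654 = -21.5074


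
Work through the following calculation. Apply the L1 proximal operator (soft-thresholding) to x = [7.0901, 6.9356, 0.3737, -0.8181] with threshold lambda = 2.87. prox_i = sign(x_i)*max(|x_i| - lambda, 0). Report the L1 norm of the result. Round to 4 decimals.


Soft-thresholding with lambda = 2.87:
prox(7.0901) = sign(7.0901)*max(|7.0901| - 2.87, 0) = 4.2201
prox(6.9356) = sign(6.9356)*max(|6.9356| - 2.87, 0) = 4.0656
prox(0.3737) = sign(0.3737)*max(|0.3737| - 2.87, 0) = 0.0
prox(-0.8181) = sign(-0.8181)*max(|-0.8181| - 2.87, 0) = 0.0
prox(x) = [4.2201, 4.0656, 0.0, 0.0]
||prox(x)||_1 = 4.2201 + 4.0656 + 0.0 + 0.0 = 8.2857


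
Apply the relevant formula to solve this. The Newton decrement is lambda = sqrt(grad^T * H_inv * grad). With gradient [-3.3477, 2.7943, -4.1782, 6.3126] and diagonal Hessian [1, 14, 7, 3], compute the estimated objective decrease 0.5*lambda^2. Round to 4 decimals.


Step 1: H is diagonal, so H^(-1) * g = [-3.3477, 0.1996, -0.5969, 2.1042].
Step 2: g^T H^(-1) g = sum_i g_i^2 / H_ii
  = (-3.3477)^2/1 + (2.7943)^2/14 + (-4.1782)^2/7 + (6.3126)^2/3
  = 11.2071 + 0.5577 + 2.4939 + 13.283 = 27.5417
Step 3: Objective decrease = 0.5 * g^T H^(-1) g = 13.7708


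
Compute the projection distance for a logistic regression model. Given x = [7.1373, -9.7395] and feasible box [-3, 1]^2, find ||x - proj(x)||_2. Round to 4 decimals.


Project each component onto [-3, 1].
clip(7.1373) = 1.0, clip(-9.7395) = -3.0
Projection = [1.0, -3.0]
Squared diffs: [37.6665, 45.4209]
Distance = sqrt(83.0874) = 9.1152


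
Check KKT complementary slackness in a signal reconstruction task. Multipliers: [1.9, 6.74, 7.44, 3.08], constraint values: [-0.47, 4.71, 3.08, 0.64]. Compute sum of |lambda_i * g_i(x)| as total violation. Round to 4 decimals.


KKT complementary slackness check:
lambda_1 * g_1 = 1.9 * -0.47 = -0.893
lambda_2 * g_2 = 6.74 * 4.71 = 31.7454
lambda_3 * g_3 = 7.44 * 3.08 = 22.9152
lambda_4 * g_4 = 3.08 * 0.64 = 1.9712
Total violation = 0.893 + 31.7454 + 22.9152 + 1.9712 = 57.5248


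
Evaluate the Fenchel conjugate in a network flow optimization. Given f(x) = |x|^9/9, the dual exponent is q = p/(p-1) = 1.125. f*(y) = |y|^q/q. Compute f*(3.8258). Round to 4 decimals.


The conjugate exponent q satisfies 1/p + 1/q = 1.
p = 9, so q = 9/(9 - 1) = 1.125
|y|^q = 3.8258^1.125 = 4.5244
f*(3.8258) = 4.5244 / 1.125 = 4.0217


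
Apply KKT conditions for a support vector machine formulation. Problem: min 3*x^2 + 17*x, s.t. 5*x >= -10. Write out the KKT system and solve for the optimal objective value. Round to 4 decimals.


Step 1: Try lambda = 0 (constraint inactive).
x_unc = -17/(2*3) = -2.8333
Check: 5*-2.8333 = -14.1665 < -10 -- violated!
Step 2: Constraint must be active: 5*x = -10
x* = -10/5 = -2.0
lambda = (2*3*(-2.0) + 17)/5 = 1.0
Step 3: Compute optimal value.
f(x*) = 3*(-2.0)^2 + 17*(-2.0) = -22.0


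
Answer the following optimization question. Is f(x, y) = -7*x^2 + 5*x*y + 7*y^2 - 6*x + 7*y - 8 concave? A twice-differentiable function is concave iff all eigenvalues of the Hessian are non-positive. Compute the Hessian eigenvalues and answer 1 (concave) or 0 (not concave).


The Hessian of f(x,y) = -7*x^2 + 5*x*y + 7*y^2 - 6*x + 7*y - 8 is:
H = [[-14, 5], [5, 14]]
Trace = -14 + 14 = 0
Determinant = -14*14 - (5)^2 = -221
Discriminant = (0)^2 - 4*-221 = 884.0
Eigenvalues: lambda_1 = -14.8661, lambda_2 = 14.8661
The function is not concave.

0


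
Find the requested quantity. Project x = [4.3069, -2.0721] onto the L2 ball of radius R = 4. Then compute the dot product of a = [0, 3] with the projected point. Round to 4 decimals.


Step 1: Compute ||x|| (intermediates to 6 decimals).
||x|| = sqrt(4.3069^2 + (-2.0721)^2) = 4.779434
Step 2: Project.
Since ||x|| > R, scale = R/||x|| = 4/4.779434 = 0.836919, proj(x) = scale * x
proj(x) = [3.604526, -1.73418]
Step 3: Dot product.
a^T * proj(x) = 0*3.604526 + 3*(-1.73418) = -5.2025


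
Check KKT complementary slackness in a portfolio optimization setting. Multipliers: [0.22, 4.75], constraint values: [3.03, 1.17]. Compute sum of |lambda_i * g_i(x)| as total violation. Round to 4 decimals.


KKT complementary slackness check:
lambda_1 * g_1 = 0.22 * 3.03 = 0.6666
lambda_2 * g_2 = 4.75 * 1.17 = 5.5575
Total violation = 0.6666 + 5.5575 = 6.2241


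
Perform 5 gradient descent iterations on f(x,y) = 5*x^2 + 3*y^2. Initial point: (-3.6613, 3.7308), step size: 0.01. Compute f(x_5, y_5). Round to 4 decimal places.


Gradient descent on f(x,y) = 5*x^2 + 3*y^2.
Starting point: (-3.6613, 3.7308), alpha = 0.01
Step 1: grad_x = 2*5*-3.6613 = -36.613, grad_y = 2*3*3.7308 = 22.3848
  x_1 = -3.6613 - 0.01*-36.613 = -3.2952
  y_1 = 3.7308 - 0.01*22.3848 = 3.507
Step 2: grad_x = 2*5*-3.2952 = -32.9517, grad_y = 2*3*3.507 = 21.0417
  x_2 = -3.2952 - 0.01*-32.9517 = -2.9657
  y_2 = 3.507 - 0.01*21.0417 = 3.2965
Step 3: grad_x = 2*5*-2.9657 = -29.6565, grad_y = 2*3*3.2965 = 19.7792
  x_3 = -2.9657 - 0.01*-29.6565 = -2.6691
  y_3 = 3.2965 - 0.01*19.7792 = 3.0987
Step 4: grad_x = 2*5*-2.6691 = -26.6909, grad_y = 2*3*3.0987 = 18.5925
  x_4 = -2.6691 - 0.01*-26.6909 = -2.4022
  y_4 = 3.0987 - 0.01*18.5925 = 2.9128
Step 5: grad_x = 2*5*-2.4022 = -24.0218, grad_y = 2*3*2.9128 = 17.4769
  x_5 = -2.4022 - 0.01*-24.0218 = -2.162
  y_5 = 2.9128 - 0.01*17.4769 = 2.738
f(-2.162, 2.738) = 5*(-2.162)^2 + 3*2.738^2 = 45.8611


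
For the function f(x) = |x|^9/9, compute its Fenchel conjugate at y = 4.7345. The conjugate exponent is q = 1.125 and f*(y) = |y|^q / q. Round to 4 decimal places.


The conjugate exponent q satisfies 1/p + 1/q = 1.
p = 9, so q = 9/(9 - 1) = 1.125
|y|^q = 4.7345^1.125 = 5.7502
f*(4.7345) = 5.7502 / 1.125 = 5.1113


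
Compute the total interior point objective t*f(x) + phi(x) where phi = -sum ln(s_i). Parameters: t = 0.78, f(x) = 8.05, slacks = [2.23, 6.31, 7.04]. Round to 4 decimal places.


Step 1: Compute log-barrier.
ln values: [0.802, 1.8421, 1.9516]
phi = -(0.802 + 1.8421 + 1.9516) = -4.5957
Step 2: Compute augmented objective.
t*f(x) = 0.78*8.05 = 6.279
Total = 6.279 - 4.5957 = 1.6833


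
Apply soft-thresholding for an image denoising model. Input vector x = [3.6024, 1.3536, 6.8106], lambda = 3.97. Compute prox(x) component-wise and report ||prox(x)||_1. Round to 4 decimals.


Soft-thresholding with lambda = 3.97:
prox(3.6024) = sign(3.6024)*max(|3.6024| - 3.97, 0) = 0.0
prox(1.3536) = sign(1.3536)*max(|1.3536| - 3.97, 0) = 0.0
prox(6.8106) = sign(6.8106)*max(|6.8106| - 3.97, 0) = 2.8406
prox(x) = [0.0, 0.0, 2.8406]
||prox(x)||_1 = 0.0 + 0.0 + 2.8406 = 2.8406


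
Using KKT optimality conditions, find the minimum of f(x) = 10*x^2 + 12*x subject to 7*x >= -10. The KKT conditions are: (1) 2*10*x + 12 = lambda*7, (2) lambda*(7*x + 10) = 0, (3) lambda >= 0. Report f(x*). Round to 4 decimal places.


Step 1: Try lambda = 0 (constraint inactive).
Stationarity: 2*10*x + 12 = 0
x* = -12/(2*10) = -0.6
Check constraint: 7*-0.6 = -4.2 >= -10 -- satisfied.
Step 2: Compute optimal value.
f(x*) = 10*(-0.6)^2 + 12*(-0.6) = -3.6


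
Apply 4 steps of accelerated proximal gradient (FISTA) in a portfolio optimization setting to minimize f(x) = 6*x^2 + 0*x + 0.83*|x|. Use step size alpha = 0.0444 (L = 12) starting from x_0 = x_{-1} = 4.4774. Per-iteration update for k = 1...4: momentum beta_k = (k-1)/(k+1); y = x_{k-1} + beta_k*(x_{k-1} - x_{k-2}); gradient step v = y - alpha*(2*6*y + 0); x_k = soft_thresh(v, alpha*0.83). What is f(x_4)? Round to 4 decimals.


FISTA on f(x) = 6*x^2 + 0*x + 0.83*|x|
L = 12, alpha = 0.0444
Iteration 1: beta = 0.0, y = 4.4774 + 0.0*(4.4774 - 4.4774) = 4.4774
  grad(y) = 53.7288, v = y - alpha*grad = 2.0918
  prox(v) = soft_thresh(2.0918, 0.0369) = 2.055
Iteration 2: beta = 0.3333, y = 2.055 + 0.3333*(2.055 - 4.4774) = 1.2475
  grad(y) = 14.9702, v = y - alpha*grad = 0.5828
  prox(v) = soft_thresh(0.5828, 0.0369) = 0.546
Iteration 3: beta = 0.5, y = 0.546 + 0.5*(0.546 - 2.055) = -0.2085
  grad(y) = -2.5021, v = y - alpha*grad = -0.0974
  prox(v) = soft_thresh(-0.0974, 0.0369) = -0.0606
Iteration 4: beta = 0.6, y = -0.0606 + 0.6*(-0.0606 - 0.546) = -0.4245
  grad(y) = -5.094, v = y - alpha*grad = -0.1983
  prox(v) = soft_thresh(-0.1983, 0.0369) = -0.1615
f(x_4) = 6*(-0.1615)^2 + 0*(-0.1615) + 0.83*|-0.1615| = 0.2905


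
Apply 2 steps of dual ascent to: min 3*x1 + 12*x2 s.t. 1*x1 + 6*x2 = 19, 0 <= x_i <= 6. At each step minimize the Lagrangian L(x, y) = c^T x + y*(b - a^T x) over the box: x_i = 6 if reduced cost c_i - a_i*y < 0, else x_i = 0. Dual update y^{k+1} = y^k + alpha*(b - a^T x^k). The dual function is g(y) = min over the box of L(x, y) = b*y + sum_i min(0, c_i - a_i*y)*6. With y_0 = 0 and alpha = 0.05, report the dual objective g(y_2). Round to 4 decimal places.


Dual ascent for LP: min 3*x1 + 12*x2, 1*x1 + 6*x2 = 19, 0 <= x_i <= 6
Step 1: y^k = 0.0, reduced costs: (3.0, 12.0)
  x^k = (0.0, 0.0), subgradient = b - a^T x = 19.0
  y^{k+1} = 0.0 + 0.05*19.0 = 0.95
Step 2: y^k = 0.95, reduced costs: (2.05, 6.3)
  x^k = (0.0, 0.0), subgradient = b - a^T x = 19.0
  y^{k+1} = 0.95 + 0.05*19.0 = 1.9
Dual objective at y_2 = 1.9: reduced costs (1.1, 0.6), box minimizer x = (0.0, 0.0)
g(y_2) = b*y + (c1 - a1*y)*x1 + (c2 - a2*y)*x2 = 19*1.9 + 1.1*0.0 + 0.6*0.0 = 36.1 + 0.0 + 0.0 = 36.1


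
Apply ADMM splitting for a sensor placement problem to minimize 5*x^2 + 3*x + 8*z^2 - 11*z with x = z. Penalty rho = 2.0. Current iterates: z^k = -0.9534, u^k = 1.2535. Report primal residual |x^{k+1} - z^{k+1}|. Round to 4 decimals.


ADMM iteration with rho = 2.0, z^k = -0.9534, u^k = 1.2535
Step 1: x-update.
Minimize 5*x^2 + 3*x + (2.0/2)*(x + 0.9534 + 1.2535)^2
FOC: (2*5 + 2.0)*x = -3 + 2.0*(-0.9534 - 1.2535)
x^{k+1} = -0.6178
Step 2: z-update.
Minimize 8*z^2 - 11*z + (2.0/2)*(-0.6178 - z + 1.2535)^2
FOC: (2*8 + 2.0)*z = 11 + 2.0*(-0.6178 + 1.2535)
z^{k+1} = 0.6817
Step 3: u-update.
u^{k+1} = 1.2535 - 0.6178 - 0.6817 = -0.0461
Step 4: Primal residual = |-0.6178 - 0.6817| = 1.2996


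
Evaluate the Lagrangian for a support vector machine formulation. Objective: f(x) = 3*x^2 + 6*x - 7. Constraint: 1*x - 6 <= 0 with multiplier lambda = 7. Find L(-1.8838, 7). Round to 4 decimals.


Step 1: Evaluate f(x).
f(-1.8838) = 3*(-1.8838)^2 + 6*(-1.8838) - 7 = -7.6567
Step 2: Evaluate g(x).
g(-1.8838) = 1*-1.8838 - 6 = -7.8838
Step 3: Compute Lagrangian.
L = -7.6567 + 7*-7.8838 = -62.8433


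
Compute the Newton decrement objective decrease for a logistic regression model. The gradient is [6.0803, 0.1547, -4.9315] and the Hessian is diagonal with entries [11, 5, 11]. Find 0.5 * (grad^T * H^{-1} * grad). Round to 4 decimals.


Step 1: H is diagonal, so H^(-1) * g = [0.5528, 0.0309, -0.4483].
Step 2: g^T H^(-1) g = sum_i g_i^2 / H_ii
  = (6.0803)^2/11 + (0.1547)^2/5 + (-4.9315)^2/11
  = 3.3609 + 0.0048 + 2.2109 = 5.5766
Step 3: Objective decrease = 0.5 * g^T H^(-1) g = 2.7883


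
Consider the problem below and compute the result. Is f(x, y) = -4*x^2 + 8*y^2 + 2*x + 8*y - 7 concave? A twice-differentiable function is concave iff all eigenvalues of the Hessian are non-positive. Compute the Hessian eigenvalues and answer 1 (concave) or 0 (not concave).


The Hessian of f(x,y) = -4*x^2 + 8*y^2 + 2*x + 8*y - 7 is:
H = [[-8, 0], [0, 16]]
Trace = -8 + 16 = 8
Determinant = -8*16 - (0)^2 = -128
Discriminant = (8)^2 - 4*-128 = 576.0
Eigenvalues: lambda_1 = -8.0, lambda_2 = 16.0
The function is not concave.

0


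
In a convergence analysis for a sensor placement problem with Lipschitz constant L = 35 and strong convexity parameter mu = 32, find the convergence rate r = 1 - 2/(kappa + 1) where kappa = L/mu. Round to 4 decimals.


Step 1: Compute the condition number.
kappa = L/mu = 35/32 = 1.0938
Step 2: Compute the convergence rate.
r = 1 - 2/(kappa + 1) = 1 - 2*mu/(L + mu) = (L - mu)/(L + mu) = 3/67 = 0.0448


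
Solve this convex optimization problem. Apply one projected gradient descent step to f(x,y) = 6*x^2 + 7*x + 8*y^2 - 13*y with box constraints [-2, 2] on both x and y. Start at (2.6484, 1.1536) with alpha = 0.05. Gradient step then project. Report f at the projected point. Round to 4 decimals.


Step 1: Compute gradient at (2.6484, 1.1536).
grad_x = 2*6*2.6484 + 7 = 38.7808
grad_y = 2*8*1.1536 - 13 = 5.4576
Step 2: Gradient step.
x_raw = 2.6484 - 0.05*38.7808 = 0.7094
y_raw = 1.1536 - 0.05*5.4576 = 0.8807
Step 3: Project onto [-2, 2].
x_proj = clip(0.7094) = 0.7094
y_proj = clip(0.8807) = 0.8807
Step 4: Evaluate f.
f(0.7094, 0.8807) = 2.7407


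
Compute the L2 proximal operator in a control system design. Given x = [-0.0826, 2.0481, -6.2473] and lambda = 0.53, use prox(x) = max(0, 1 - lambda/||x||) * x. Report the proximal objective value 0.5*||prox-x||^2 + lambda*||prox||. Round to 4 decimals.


Step 1: Compute ||x||.
||x|| = 6.575
Step 2: Compute scaling factor.
scale = max(0, 1 - 0.53/6.575) = 0.9194
Step 3: prox(x) = [-0.0759, 1.883, -5.7437]
||prox(x)|| = 6.045
Step 4: Proximal objective.
0.5*||prox-x||^2 = 0.1405
lambda*||prox|| = 3.2039
Total = 3.3443


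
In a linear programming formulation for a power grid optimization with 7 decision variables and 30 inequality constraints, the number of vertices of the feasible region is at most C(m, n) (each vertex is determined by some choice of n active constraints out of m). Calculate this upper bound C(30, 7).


Each vertex corresponds to some choice of n active constraints out of m, so the number of vertices is at most C(m, n) = m! / (n!(m-n)!).
m = 30, n = 7
Numerator: 30 * 29 * 28 * 27 * 26 * 25 * 24
Denominator: 7! = 5040
C(30, 7) = 2035800


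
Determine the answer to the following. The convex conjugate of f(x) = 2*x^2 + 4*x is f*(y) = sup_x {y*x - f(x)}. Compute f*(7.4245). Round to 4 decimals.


f*(y) = sup_x {y*x - a*x^2 - b*x} = sup_x {(y-b)*x - a*x^2}
FOC: (y - b) - 2a*x = 0 => x* = (y - b)/(2a)
x* = (7.4245 - 4)/(2*2) = 0.8561
f*(7.4245) = (y-b)^2/(4a) = (7.4245 - 4)^2/(4*2)
= 11.7272/8 = 1.4659


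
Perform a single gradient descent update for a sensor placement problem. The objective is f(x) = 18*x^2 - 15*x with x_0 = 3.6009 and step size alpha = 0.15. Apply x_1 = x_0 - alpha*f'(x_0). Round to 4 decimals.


We compute the gradient at x_0 and apply the update.
f'(x) = 36*x - 15
f'(3.6009) = 36*3.6009 - 15 = 114.6324
x_1 = 3.6009 - 0.15*114.6324 = -13.594


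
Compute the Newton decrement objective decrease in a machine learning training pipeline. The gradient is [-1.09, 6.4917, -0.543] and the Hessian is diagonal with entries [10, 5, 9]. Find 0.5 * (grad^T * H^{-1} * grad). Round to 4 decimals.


Step 1: H is diagonal, so H^(-1) * g = [-0.109, 1.2983, -0.0603].
Step 2: g^T H^(-1) g = sum_i g_i^2 / H_ii
  = (-1.09)^2/10 + (6.4917)^2/5 + (-0.543)^2/9
  = 0.1188 + 8.4284 + 0.0328 = 8.58
Step 3: Objective decrease = 0.5 * g^T H^(-1) g = 4.29


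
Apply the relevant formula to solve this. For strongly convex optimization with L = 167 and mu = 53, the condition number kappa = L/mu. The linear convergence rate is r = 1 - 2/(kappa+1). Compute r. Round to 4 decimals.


Step 1: Compute the condition number.
kappa = L/mu = 167/53 = 3.1509
Step 2: Compute the convergence rate.
r = 1 - 2/(kappa + 1) = 1 - 2*mu/(L + mu) = (L - mu)/(L + mu) = 114/220 = 0.5182


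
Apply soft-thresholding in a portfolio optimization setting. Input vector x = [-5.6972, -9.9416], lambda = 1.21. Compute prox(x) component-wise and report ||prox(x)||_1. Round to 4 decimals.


Soft-thresholding with lambda = 1.21:
prox(-5.6972) = sign(-5.6972)*max(|-5.6972| - 1.21, 0) = -4.4872
prox(-9.9416) = sign(-9.9416)*max(|-9.9416| - 1.21, 0) = -8.7316
prox(x) = [-4.4872, -8.7316]
||prox(x)||_1 = 4.4872 + 8.7316 = 13.2188


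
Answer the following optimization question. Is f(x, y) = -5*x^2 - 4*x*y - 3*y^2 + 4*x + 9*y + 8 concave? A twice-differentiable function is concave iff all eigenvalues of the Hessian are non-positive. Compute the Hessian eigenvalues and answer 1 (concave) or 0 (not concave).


The Hessian of f(x,y) = -5*x^2 - 4*x*y - 3*y^2 + 4*x + 9*y + 8 is:
H = [[-10, -4], [-4, -6]]
Trace = -10 - 6 = -16
Determinant = -10*-6 - (-4)^2 = 44
Discriminant = (-16)^2 - 4*44 = 80.0
Eigenvalues: lambda_1 = -12.4721, lambda_2 = -3.5279
The function is concave.

1


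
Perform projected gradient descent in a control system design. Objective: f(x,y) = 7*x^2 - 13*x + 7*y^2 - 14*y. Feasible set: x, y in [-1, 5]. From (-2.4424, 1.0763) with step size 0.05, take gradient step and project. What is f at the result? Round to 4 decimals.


Step 1: Compute gradient at (-2.4424, 1.0763).
grad_x = 2*7*-2.4424 - 13 = -47.1936
grad_y = 2*7*1.0763 - 14 = 1.0682
Step 2: Gradient step.
x_raw = -2.4424 - 0.05*-47.1936 = -0.0827
y_raw = 1.0763 - 0.05*1.0682 = 1.0229
Step 3: Project onto [-1, 5].
x_proj = clip(-0.0827) = -0.0827
y_proj = clip(1.0229) = 1.0229
Step 4: Evaluate f.
f(-0.0827, 1.0229) = -5.8731


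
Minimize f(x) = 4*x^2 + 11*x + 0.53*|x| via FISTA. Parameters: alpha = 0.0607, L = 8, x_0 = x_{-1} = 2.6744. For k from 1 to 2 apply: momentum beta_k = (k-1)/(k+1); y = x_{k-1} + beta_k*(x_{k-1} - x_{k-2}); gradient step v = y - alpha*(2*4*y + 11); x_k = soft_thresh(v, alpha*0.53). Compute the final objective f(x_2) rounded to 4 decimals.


FISTA on f(x) = 4*x^2 + 11*x + 0.53*|x|
L = 8, alpha = 0.0607
Iteration 1: beta = 0.0, y = 2.6744 + 0.0*(2.6744 - 2.6744) = 2.6744
  grad(y) = 32.3952, v = y - alpha*grad = 0.708
  prox(v) = soft_thresh(0.708, 0.0322) = 0.6758
Iteration 2: beta = 0.3333, y = 0.6758 + 0.3333*(0.6758 - 2.6744) = 0.0097
  grad(y) = 11.0772, v = y - alpha*grad = -0.6627
  prox(v) = soft_thresh(-0.6627, 0.0322) = -0.6306
f(x_2) = 4*(-0.6306)^2 + 11*(-0.6306) + 0.53*|-0.6306| = -5.0116


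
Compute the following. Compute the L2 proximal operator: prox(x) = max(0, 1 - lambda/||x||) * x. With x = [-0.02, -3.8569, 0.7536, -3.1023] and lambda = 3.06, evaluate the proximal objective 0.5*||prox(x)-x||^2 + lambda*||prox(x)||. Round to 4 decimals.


Step 1: Compute ||x||.
||x|| = 5.0068
Step 2: Compute scaling factor.
scale = max(0, 1 - 3.06/5.0068) = 0.3888
Step 3: prox(x) = [-0.0078, -1.4997, 0.293, -1.2063]
||prox(x)|| = 1.9468
Step 4: Proximal objective.
0.5*||prox-x||^2 = 4.6818
lambda*||prox|| = 5.9572
Total = 10.6391


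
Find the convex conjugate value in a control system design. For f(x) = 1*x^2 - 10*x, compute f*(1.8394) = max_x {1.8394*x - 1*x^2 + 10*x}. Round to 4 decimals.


f*(y) = sup_x {y*x - a*x^2 - b*x} = sup_x {(y-b)*x - a*x^2}
FOC: (y - b) - 2a*x = 0 => x* = (y - b)/(2a)
x* = (1.8394 + 10)/(2*1) = 5.9197
f*(1.8394) = (y-b)^2/(4a) = (1.8394 + 10)^2/(4*1)
= 140.1714/4 = 35.0428


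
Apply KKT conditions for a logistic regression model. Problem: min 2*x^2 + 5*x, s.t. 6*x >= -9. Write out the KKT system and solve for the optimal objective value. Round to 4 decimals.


Step 1: Try lambda = 0 (constraint inactive).
Stationarity: 2*2*x + 5 = 0
x* = -5/(2*2) = -1.25
Check constraint: 6*-1.25 = -7.5 >= -9 -- satisfied.
Step 2: Compute optimal value.
f(x*) = 2*(-1.25)^2 + 5*(-1.25) = -3.125


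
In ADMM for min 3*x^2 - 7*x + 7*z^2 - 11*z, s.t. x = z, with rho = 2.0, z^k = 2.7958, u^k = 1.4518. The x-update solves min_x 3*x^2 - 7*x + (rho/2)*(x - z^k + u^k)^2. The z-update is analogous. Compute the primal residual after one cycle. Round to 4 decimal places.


ADMM iteration with rho = 2.0, z^k = 2.7958, u^k = 1.4518
Step 1: x-update.
Minimize 3*x^2 - 7*x + (2.0/2)*(x - 2.7958 + 1.4518)^2
FOC: (2*3 + 2.0)*x = 7 + 2.0*(2.7958 - 1.4518)
x^{k+1} = 1.211
Step 2: z-update.
Minimize 7*z^2 - 11*z + (2.0/2)*(1.211 - z + 1.4518)^2
FOC: (2*7 + 2.0)*z = 11 + 2.0*(1.211 + 1.4518)
z^{k+1} = 1.0204
Step 3: u-update.
u^{k+1} = 1.4518 + 1.211 - 1.0204 = 1.6425
Step 4: Primal residual = |1.211 - 1.0204| = 0.1907


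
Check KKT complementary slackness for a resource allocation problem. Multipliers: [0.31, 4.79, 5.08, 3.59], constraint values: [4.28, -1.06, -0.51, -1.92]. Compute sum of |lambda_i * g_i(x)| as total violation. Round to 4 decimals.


KKT complementary slackness check:
lambda_1 * g_1 = 0.31 * 4.28 = 1.3268
lambda_2 * g_2 = 4.79 * -1.06 = -5.0774
lambda_3 * g_3 = 5.08 * -0.51 = -2.5908
lambda_4 * g_4 = 3.59 * -1.92 = -6.8928
Total violation = 1.3268 + 5.0774 + 2.5908 + 6.8928 = 15.8878


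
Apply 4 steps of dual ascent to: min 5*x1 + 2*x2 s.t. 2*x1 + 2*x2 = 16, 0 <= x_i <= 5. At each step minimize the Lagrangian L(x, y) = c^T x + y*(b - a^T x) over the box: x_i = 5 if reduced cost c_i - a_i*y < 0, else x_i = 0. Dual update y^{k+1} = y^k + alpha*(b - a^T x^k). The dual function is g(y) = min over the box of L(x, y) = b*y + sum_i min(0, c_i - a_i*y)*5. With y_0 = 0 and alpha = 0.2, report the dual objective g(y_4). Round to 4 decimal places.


Dual ascent for LP: min 5*x1 + 2*x2, 2*x1 + 2*x2 = 16, 0 <= x_i <= 5
Step 1: y^k = 0.0, reduced costs: (5.0, 2.0)
  x^k = (0.0, 0.0), subgradient = b - a^T x = 16.0
  y^{k+1} = 0.0 + 0.2*16.0 = 3.2
Step 2: y^k = 3.2, reduced costs: (-1.4, -4.4)
  x^k = (5.0, 5.0), subgradient = b - a^T x = -4.0
  y^{k+1} = 3.2 + 0.2*-4.0 = 2.4
Step 3: y^k = 2.4, reduced costs: (0.2, -2.8)
  x^k = (0.0, 5.0), subgradient = b - a^T x = 6.0
  y^{k+1} = 2.4 + 0.2*6.0 = 3.6
Step 4: y^k = 3.6, reduced costs: (-2.2, -5.2)
  x^k = (5.0, 5.0), subgradient = b - a^T x = -4.0
  y^{k+1} = 3.6 + 0.2*-4.0 = 2.8
Dual objective at y_4 = 2.8: reduced costs (-0.6, -3.6), box minimizer x = (5.0, 5.0)
g(y_4) = b*y + (c1 - a1*y)*x1 + (c2 - a2*y)*x2 = 16*2.8 + (-0.6)*5.0 + (-3.6)*5.0 = 44.8 - 3.0 - 18.0 = 23.8


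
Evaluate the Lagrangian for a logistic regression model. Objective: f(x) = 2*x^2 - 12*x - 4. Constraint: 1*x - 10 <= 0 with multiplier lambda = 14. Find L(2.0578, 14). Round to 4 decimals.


Step 1: Evaluate f(x).
f(2.0578) = 2*2.0578^2 - 12*2.0578 - 4 = -20.2245
Step 2: Evaluate g(x).
g(2.0578) = 1*2.0578 - 10 = -7.9422
Step 3: Compute Lagrangian.
L = -20.2245 + 14*-7.9422 = -131.4153


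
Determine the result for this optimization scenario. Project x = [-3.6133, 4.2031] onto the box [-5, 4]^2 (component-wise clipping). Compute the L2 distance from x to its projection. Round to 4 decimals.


Project each component onto [-5, 4].
clip(-3.6133) = -3.6133, clip(4.2031) = 4.0
Projection = [-3.6133, 4.0]
Squared diffs: [0.0, 0.0412]
Distance = sqrt(0.0412) = 0.2031


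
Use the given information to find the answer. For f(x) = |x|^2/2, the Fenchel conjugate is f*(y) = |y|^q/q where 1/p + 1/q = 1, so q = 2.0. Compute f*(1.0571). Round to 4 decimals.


The conjugate exponent q satisfies 1/p + 1/q = 1.
p = 2, so q = 2/(2 - 1) = 2.0
|y|^q = 1.0571^2.0 = 1.1175
f*(1.0571) = 1.1175 / 2.0 = 0.5587


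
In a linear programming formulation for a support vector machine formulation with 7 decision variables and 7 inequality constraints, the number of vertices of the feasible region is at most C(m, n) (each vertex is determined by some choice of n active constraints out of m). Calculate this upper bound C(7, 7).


Each vertex corresponds to some choice of n active constraints out of m, so the number of vertices is at most C(m, n) = m! / (n!(m-n)!).
m = 7, n = 7
Numerator: 7 * 6 * 5 * 4 * 3 * 2 * 1
Denominator: 7! = 5040
C(7, 7) = 1


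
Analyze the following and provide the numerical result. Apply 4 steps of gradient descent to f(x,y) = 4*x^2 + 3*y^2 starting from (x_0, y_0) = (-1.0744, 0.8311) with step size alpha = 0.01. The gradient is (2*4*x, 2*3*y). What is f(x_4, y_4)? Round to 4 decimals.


Gradient descent on f(x,y) = 4*x^2 + 3*y^2.
Starting point: (-1.0744, 0.8311), alpha = 0.01
Step 1: grad_x = 2*4*-1.0744 = -8.5952, grad_y = 2*3*0.8311 = 4.9866
  x_1 = -1.0744 - 0.01*-8.5952 = -0.9884
  y_1 = 0.8311 - 0.01*4.9866 = 0.7812
Step 2: grad_x = 2*4*-0.9884 = -7.9076, grad_y = 2*3*0.7812 = 4.6874
  x_2 = -0.9884 - 0.01*-7.9076 = -0.9094
  y_2 = 0.7812 - 0.01*4.6874 = 0.7344
Step 3: grad_x = 2*4*-0.9094 = -7.275, grad_y = 2*3*0.7344 = 4.4062
  x_3 = -0.9094 - 0.01*-7.275 = -0.8366
  y_3 = 0.7344 - 0.01*4.4062 = 0.6903
Step 4: grad_x = 2*4*-0.8366 = -6.693, grad_y = 2*3*0.6903 = 4.1418
  x_4 = -0.8366 - 0.01*-6.693 = -0.7697
  y_4 = 0.6903 - 0.01*4.1418 = 0.6489
f(-0.7697, 0.6489) = 4*(-0.7697)^2 + 3*0.6489^2 = 3.6328


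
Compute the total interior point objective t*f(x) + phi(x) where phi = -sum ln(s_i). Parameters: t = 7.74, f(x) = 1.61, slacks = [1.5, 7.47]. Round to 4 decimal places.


Step 1: Compute log-barrier.
ln values: [0.4055, 2.0109]
phi = -(0.4055 + 2.0109) = -2.4164
Step 2: Compute augmented objective.
t*f(x) = 7.74*1.61 = 12.4614
Total = 12.4614 - 2.4164 = 10.045


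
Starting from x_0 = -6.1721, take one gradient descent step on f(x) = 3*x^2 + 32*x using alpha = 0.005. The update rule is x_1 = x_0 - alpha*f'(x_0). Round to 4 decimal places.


We compute the gradient at x_0 and apply the update.
f'(x) = 6*x + 32
f'(-6.1721) = 6*-6.1721 + 32 = -5.0326
x_1 = -6.1721 - 0.005*-5.0326 = -6.1469


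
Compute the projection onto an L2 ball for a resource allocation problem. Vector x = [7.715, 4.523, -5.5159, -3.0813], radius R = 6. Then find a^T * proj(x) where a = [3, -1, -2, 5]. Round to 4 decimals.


Step 1: Compute ||x|| (intermediates to 6 decimals).
||x|| = sqrt(7.715^2 + 4.523^2 + (-5.5159)^2 + (-3.0813)^2) = 10.949809
Step 2: Project.
Since ||x|| > R, scale = R/||x|| = 6/10.949809 = 0.547955, proj(x) = scale * x
proj(x) = [4.227473, 2.4784, -3.022465, -1.688414]
Step 3: Dot product.
a^T * proj(x) = 3*4.227473 - 1*2.4784 - 2*(-3.022465) + 5*(-1.688414) = 7.8069


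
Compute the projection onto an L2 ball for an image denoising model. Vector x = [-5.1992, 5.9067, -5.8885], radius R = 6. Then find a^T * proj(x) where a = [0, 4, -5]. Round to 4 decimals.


Step 1: Compute ||x|| (intermediates to 6 decimals).
||x|| = sqrt((-5.1992)^2 + 5.9067^2 + (-5.8885)^2) = 9.828287
Step 2: Project.
Since ||x|| > R, scale = R/||x|| = 6/9.828287 = 0.610483, proj(x) = scale * x
proj(x) = [-3.174023, 3.60594, -3.594829]
Step 3: Dot product.
a^T * proj(x) = 0*(-3.174023) + 4*3.60594 - 5*(-3.594829) = 32.3979


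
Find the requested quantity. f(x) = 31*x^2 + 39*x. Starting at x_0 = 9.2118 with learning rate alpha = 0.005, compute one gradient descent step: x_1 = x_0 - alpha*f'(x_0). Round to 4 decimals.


We compute the gradient at x_0 and apply the update.
f'(x) = 62*x + 39
f'(9.2118) = 62*9.2118 + 39 = 610.1316
x_1 = 9.2118 - 0.005*610.1316 = 6.1611


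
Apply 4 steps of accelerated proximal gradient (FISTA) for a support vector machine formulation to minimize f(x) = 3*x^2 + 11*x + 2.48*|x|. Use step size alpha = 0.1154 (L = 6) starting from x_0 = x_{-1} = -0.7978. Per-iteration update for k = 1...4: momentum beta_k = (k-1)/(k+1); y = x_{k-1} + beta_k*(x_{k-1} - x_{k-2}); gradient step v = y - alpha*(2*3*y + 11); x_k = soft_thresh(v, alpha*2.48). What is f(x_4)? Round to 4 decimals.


FISTA on f(x) = 3*x^2 + 11*x + 2.48*|x|
L = 6, alpha = 0.1154
Iteration 1: beta = 0.0, y = -0.7978 + 0.0*(-0.7978 + 0.7978) = -0.7978
  grad(y) = 6.2132, v = y - alpha*grad = -1.5148
  prox(v) = soft_thresh(-1.5148, 0.2862) = -1.2286
Iteration 2: beta = 0.3333, y = -1.2286 + 0.3333*(-1.2286 + 0.7978) = -1.3722
  grad(y) = 2.7667, v = y - alpha*grad = -1.6915
  prox(v) = soft_thresh(-1.6915, 0.2862) = -1.4053
Iteration 3: beta = 0.5, y = -1.4053 + 0.5*(-1.4053 + 1.2286) = -1.4936
  grad(y) = 2.0381, v = y - alpha*grad = -1.7288
  prox(v) = soft_thresh(-1.7288, 0.2862) = -1.4427
Iteration 4: beta = 0.6, y = -1.4427 + 0.6*(-1.4427 + 1.4053) = -1.4651
  grad(y) = 2.2096, v = y - alpha*grad = -1.7201
  prox(v) = soft_thresh(-1.7201, 0.2862) = -1.4339
f(x_4) = 3*(-1.4339)^2 + 11*(-1.4339) + 2.48*|-1.4339| = -6.0486


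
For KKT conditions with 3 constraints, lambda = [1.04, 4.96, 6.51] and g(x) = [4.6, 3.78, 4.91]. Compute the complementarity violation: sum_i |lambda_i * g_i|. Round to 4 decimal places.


KKT complementary slackness check:
lambda_1 * g_1 = 1.04 * 4.6 = 4.784
lambda_2 * g_2 = 4.96 * 3.78 = 18.7488
lambda_3 * g_3 = 6.51 * 4.91 = 31.9641
Total violation = 4.784 + 18.7488 + 31.9641 = 55.4969


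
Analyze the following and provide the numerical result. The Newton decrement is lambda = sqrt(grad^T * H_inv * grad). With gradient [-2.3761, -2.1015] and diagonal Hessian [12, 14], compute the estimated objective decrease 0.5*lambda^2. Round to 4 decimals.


Step 1: H is diagonal, so H^(-1) * g = [-0.198, -0.1501].
Step 2: g^T H^(-1) g = sum_i g_i^2 / H_ii
  = (-2.3761)^2/12 + (-2.1015)^2/14
  = 0.4705 + 0.3155 = 0.7859
Step 3: Objective decrease = 0.5 * g^T H^(-1) g = 0.393


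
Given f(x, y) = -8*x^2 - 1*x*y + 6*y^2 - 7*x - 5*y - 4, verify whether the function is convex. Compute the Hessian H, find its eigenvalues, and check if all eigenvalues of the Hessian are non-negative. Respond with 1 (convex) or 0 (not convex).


The Hessian of f(x,y) = -8*x^2 - 1*x*y + 6*y^2 - 7*x - 5*y - 4 is:
H = [[-16, -1], [-1, 12]]
Trace = -16 + 12 = -4
Determinant = -16*12 - (-1)^2 = -193
Discriminant = (-4)^2 - 4*-193 = 788.0
Eigenvalues: lambda_1 = -16.0357, lambda_2 = 12.0357
The function is not convex.

0


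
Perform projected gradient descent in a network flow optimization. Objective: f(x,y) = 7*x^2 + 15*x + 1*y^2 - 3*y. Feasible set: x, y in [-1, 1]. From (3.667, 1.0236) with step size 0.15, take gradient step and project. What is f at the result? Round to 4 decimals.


Step 1: Compute gradient at (3.667, 1.0236).
grad_x = 2*7*3.667 + 15 = 66.338
grad_y = 2*1*1.0236 - 3 = -0.9528
Step 2: Gradient step.
x_raw = 3.667 - 0.15*66.338 = -6.2837
y_raw = 1.0236 - 0.15*-0.9528 = 1.1665
Step 3: Project onto [-1, 1].
x_proj = clip(-6.2837) = -1.0
y_proj = clip(1.1665) = 1.0
Step 4: Evaluate f.
f(-1.0, 1.0) = -10.0


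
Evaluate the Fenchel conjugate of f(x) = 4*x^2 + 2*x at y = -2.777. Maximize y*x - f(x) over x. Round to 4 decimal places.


f*(y) = sup_x {y*x - a*x^2 - b*x} = sup_x {(y-b)*x - a*x^2}
FOC: (y - b) - 2a*x = 0 => x* = (y - b)/(2a)
x* = (-2.777 - 2)/(2*4) = -0.5971
f*(-2.777) = (y-b)^2/(4a) = (-2.777 - 2)^2/(4*4)
= 22.8197/16 = 1.4262


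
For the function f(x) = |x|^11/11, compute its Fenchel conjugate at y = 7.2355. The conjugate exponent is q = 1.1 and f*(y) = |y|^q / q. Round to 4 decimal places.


The conjugate exponent q satisfies 1/p + 1/q = 1.
p = 11, so q = 11/(11 - 1) = 1.1
|y|^q = 7.2355^1.1 = 8.8189
f*(7.2355) = 8.8189 / 1.1 = 8.0172


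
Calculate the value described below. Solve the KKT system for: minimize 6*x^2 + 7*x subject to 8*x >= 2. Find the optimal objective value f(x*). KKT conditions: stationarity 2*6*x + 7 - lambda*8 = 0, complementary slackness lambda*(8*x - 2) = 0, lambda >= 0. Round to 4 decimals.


Step 1: Try lambda = 0 (constraint inactive).
x_unc = -7/(2*6) = -0.5833
Check: 8*-0.5833 = -4.6664 < 2 -- violated!
Step 2: Constraint must be active: 8*x = 2
x* = 2/8 = 0.25
lambda = (2*6*0.25 + 7)/8 = 1.25
Step 3: Compute optimal value.
f(x*) = 6*0.25^2 + 7*0.25 = 2.125


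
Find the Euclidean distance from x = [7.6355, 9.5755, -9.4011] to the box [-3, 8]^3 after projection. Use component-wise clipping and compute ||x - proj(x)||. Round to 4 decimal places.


Project each component onto [-3, 8].
clip(7.6355) = 7.6355, clip(9.5755) = 8.0, clip(-9.4011) = -3.0
Projection = [7.6355, 8.0, -3.0]
Squared diffs: [0.0, 2.4822, 40.9741]
Distance = sqrt(43.4563) = 6.5921


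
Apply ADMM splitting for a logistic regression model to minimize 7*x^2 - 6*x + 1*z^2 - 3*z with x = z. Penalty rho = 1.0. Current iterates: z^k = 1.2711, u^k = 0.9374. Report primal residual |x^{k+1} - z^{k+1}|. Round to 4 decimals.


ADMM iteration with rho = 1.0, z^k = 1.2711, u^k = 0.9374
Step 1: x-update.
Minimize 7*x^2 - 6*x + (1.0/2)*(x - 1.2711 + 0.9374)^2
FOC: (2*7 + 1.0)*x = 6 + 1.0*(1.2711 - 0.9374)
x^{k+1} = 0.4222
Step 2: z-update.
Minimize 1*z^2 - 3*z + (1.0/2)*(0.4222 - z + 0.9374)^2
FOC: (2*1 + 1.0)*z = 3 + 1.0*(0.4222 + 0.9374)
z^{k+1} = 1.4532
Step 3: u-update.
u^{k+1} = 0.9374 + 0.4222 - 1.4532 = -0.0936
Step 4: Primal residual = |0.4222 - 1.4532| = 1.031


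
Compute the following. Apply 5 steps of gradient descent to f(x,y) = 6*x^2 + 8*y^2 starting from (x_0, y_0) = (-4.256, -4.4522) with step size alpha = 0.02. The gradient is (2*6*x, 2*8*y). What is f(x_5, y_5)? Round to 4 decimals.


Gradient descent on f(x,y) = 6*x^2 + 8*y^2.
Starting point: (-4.256, -4.4522), alpha = 0.02
Step 1: grad_x = 2*6*-4.256 = -51.072, grad_y = 2*8*-4.4522 = -71.2352
  x_1 = -4.256 - 0.02*-51.072 = -3.2346
  y_1 = -4.4522 - 0.02*-71.2352 = -3.0275
Step 2: grad_x = 2*6*-3.2346 = -38.8147, grad_y = 2*8*-3.0275 = -48.4399
  x_2 = -3.2346 - 0.02*-38.8147 = -2.4583
  y_2 = -3.0275 - 0.02*-48.4399 = -2.0587
Step 3: grad_x = 2*6*-2.4583 = -29.4992, grad_y = 2*8*-2.0587 = -32.9392
  x_3 = -2.4583 - 0.02*-29.4992 = -1.8683
  y_3 = -2.0587 - 0.02*-32.9392 = -1.3999
Step 4: grad_x = 2*6*-1.8683 = -22.4194, grad_y = 2*8*-1.3999 = -22.3986
  x_4 = -1.8683 - 0.02*-22.4194 = -1.4199
  y_4 = -1.3999 - 0.02*-22.3986 = -0.9519
Step 5: grad_x = 2*6*-1.4199 = -17.0387, grad_y = 2*8*-0.9519 = -15.2311
  x_5 = -1.4199 - 0.02*-17.0387 = -1.0791
  y_5 = -0.9519 - 0.02*-15.2311 = -0.6473
f(-1.0791, -0.6473) = 6*(-1.0791)^2 + 8*(-0.6473)^2 = 10.3392
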